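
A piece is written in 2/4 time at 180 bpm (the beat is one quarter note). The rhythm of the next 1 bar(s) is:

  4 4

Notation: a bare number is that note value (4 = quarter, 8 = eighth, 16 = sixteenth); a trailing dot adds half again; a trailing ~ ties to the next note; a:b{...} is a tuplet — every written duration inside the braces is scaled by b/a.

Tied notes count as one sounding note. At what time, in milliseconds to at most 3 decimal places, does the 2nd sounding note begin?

note 2 onset = 1b = 333.333ms

1. 0.0ms @ 0 + 333.333ms (1)
2. 333.333ms @ 1 + 333.333ms (1)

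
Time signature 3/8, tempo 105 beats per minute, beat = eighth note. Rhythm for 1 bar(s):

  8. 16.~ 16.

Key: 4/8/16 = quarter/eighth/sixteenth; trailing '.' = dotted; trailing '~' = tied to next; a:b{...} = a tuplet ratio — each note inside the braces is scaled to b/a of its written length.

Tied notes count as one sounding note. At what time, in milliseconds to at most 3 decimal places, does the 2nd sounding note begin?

1. 0.0ms @ 0 + 857.143ms (3/2)
2. 857.143ms @ 3/2 + 857.143ms (3/2)

note 2 onset = 3/2b = 857.143ms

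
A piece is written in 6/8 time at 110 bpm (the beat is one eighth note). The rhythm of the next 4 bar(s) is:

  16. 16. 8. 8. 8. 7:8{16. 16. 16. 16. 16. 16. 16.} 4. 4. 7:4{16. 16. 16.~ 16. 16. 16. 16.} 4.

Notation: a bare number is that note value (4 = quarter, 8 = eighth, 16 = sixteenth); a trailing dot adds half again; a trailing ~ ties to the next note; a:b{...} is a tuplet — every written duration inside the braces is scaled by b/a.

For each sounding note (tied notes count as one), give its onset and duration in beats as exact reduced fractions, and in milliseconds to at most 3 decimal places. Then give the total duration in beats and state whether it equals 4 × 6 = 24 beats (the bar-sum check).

1) 0.0ms=0b +409.091ms=3/4b
2) 409.091ms=3/4b +409.091ms=3/4b
3) 818.182ms=3/2b +818.182ms=3/2b
4) 1636.364ms=3b +818.182ms=3/2b
5) 2454.545ms=9/2b +818.182ms=3/2b
6) 3272.727ms=6b +467.532ms=6/7b
7) 3740.26ms=48/7b +467.532ms=6/7b
8) 4207.792ms=54/7b +467.532ms=6/7b
9) 4675.325ms=60/7b +467.532ms=6/7b
10) 5142.857ms=66/7b +467.532ms=6/7b
11) 5610.39ms=72/7b +467.532ms=6/7b
12) 6077.922ms=78/7b +467.532ms=6/7b
13) 6545.455ms=12b +1636.364ms=3b
14) 8181.818ms=15b +1636.364ms=3b
15) 9818.182ms=18b +233.766ms=3/7b
16) 10051.948ms=129/7b +233.766ms=3/7b
17) 10285.714ms=132/7b +467.532ms=6/7b
18) 10753.247ms=138/7b +233.766ms=3/7b
19) 10987.013ms=141/7b +233.766ms=3/7b
20) 11220.779ms=144/7b +233.766ms=3/7b
21) 11454.545ms=21b +1636.364ms=3b
Σ=24b of 24 (110bpm 6/8) — PASS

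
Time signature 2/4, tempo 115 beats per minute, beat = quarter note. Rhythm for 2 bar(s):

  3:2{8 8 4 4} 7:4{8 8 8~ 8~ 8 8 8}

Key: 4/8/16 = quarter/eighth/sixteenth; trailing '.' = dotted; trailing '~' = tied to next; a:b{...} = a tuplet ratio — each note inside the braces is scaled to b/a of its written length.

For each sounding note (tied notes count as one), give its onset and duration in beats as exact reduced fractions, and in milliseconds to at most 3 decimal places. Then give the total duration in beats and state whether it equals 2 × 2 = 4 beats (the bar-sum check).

1) 0.0ms=0b +173.913ms=1/3b
2) 173.913ms=1/3b +173.913ms=1/3b
3) 347.826ms=2/3b +347.826ms=2/3b
4) 695.652ms=4/3b +347.826ms=2/3b
5) 1043.478ms=2b +149.068ms=2/7b
6) 1192.547ms=16/7b +149.068ms=2/7b
7) 1341.615ms=18/7b +447.205ms=6/7b
8) 1788.82ms=24/7b +149.068ms=2/7b
9) 1937.888ms=26/7b +149.068ms=2/7b
Σ=4b of 4 (115bpm 2/4) — PASS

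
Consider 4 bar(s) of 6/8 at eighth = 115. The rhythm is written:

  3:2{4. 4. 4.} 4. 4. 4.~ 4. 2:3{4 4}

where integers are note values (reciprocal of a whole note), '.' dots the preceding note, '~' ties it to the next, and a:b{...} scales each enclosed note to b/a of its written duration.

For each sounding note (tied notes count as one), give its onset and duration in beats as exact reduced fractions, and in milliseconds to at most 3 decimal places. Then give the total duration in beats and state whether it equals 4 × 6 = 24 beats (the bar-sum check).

1) 0.0ms=0b +1043.478ms=2b
2) 1043.478ms=2b +1043.478ms=2b
3) 2086.957ms=4b +1043.478ms=2b
4) 3130.435ms=6b +1565.217ms=3b
5) 4695.652ms=9b +1565.217ms=3b
6) 6260.87ms=12b +3130.435ms=6b
7) 9391.304ms=18b +1565.217ms=3b
8) 10956.522ms=21b +1565.217ms=3b
Σ=24b of 24 (115bpm 6/8) — PASS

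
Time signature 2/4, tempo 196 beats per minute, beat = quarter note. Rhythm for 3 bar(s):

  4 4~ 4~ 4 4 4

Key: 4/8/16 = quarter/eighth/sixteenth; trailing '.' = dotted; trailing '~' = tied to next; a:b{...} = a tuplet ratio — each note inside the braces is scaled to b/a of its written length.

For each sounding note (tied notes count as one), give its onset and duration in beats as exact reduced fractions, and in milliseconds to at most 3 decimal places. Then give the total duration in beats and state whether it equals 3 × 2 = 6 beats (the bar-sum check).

1) 0.0ms=0b +306.122ms=1b
2) 306.122ms=1b +918.367ms=3b
3) 1224.49ms=4b +306.122ms=1b
4) 1530.612ms=5b +306.122ms=1b
Σ=6b of 6 (196bpm 2/4) — PASS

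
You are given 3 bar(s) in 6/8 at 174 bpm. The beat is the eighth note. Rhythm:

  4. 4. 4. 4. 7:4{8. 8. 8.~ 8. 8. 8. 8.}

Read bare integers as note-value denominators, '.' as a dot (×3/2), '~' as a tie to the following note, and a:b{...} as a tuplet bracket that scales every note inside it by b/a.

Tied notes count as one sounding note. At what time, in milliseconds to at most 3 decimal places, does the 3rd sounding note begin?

note 3 onset = 6b = 2068.966ms

1. 0.0ms @ 0 + 1034.483ms (3)
2. 1034.483ms @ 3 + 1034.483ms (3)
3. 2068.966ms @ 6 + 1034.483ms (3)
4. 3103.448ms @ 9 + 1034.483ms (3)
5. 4137.931ms @ 12 + 295.567ms (6/7)
6. 4433.498ms @ 90/7 + 295.567ms (6/7)
7. 4729.064ms @ 96/7 + 591.133ms (12/7)
8. 5320.197ms @ 108/7 + 295.567ms (6/7)
9. 5615.764ms @ 114/7 + 295.567ms (6/7)
10. 5911.33ms @ 120/7 + 295.567ms (6/7)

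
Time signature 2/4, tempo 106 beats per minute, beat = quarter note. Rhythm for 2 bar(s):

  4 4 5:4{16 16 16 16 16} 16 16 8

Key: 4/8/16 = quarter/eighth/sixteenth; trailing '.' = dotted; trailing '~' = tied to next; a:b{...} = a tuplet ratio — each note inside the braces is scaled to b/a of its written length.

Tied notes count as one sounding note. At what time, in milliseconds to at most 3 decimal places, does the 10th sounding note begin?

note 10 onset = 7/2b = 1981.132ms

1. 0.0ms @ 0 + 566.038ms (1)
2. 566.038ms @ 1 + 566.038ms (1)
3. 1132.075ms @ 2 + 113.208ms (1/5)
4. 1245.283ms @ 11/5 + 113.208ms (1/5)
5. 1358.491ms @ 12/5 + 113.208ms (1/5)
6. 1471.698ms @ 13/5 + 113.208ms (1/5)
7. 1584.906ms @ 14/5 + 113.208ms (1/5)
8. 1698.113ms @ 3 + 141.509ms (1/4)
9. 1839.623ms @ 13/4 + 141.509ms (1/4)
10. 1981.132ms @ 7/2 + 283.019ms (1/2)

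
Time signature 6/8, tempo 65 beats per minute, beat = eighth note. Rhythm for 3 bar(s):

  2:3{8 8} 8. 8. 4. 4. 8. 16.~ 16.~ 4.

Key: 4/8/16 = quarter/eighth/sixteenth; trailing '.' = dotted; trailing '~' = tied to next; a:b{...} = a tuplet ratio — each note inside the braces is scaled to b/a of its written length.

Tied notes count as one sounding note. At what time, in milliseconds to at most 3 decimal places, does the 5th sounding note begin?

1. 0.0ms @ 0 + 1384.615ms (3/2)
2. 1384.615ms @ 3/2 + 1384.615ms (3/2)
3. 2769.231ms @ 3 + 1384.615ms (3/2)
4. 4153.846ms @ 9/2 + 1384.615ms (3/2)
5. 5538.462ms @ 6 + 2769.231ms (3)
6. 8307.692ms @ 9 + 2769.231ms (3)
7. 11076.923ms @ 12 + 1384.615ms (3/2)
8. 12461.538ms @ 27/2 + 4153.846ms (9/2)

note 5 onset = 6b = 5538.462ms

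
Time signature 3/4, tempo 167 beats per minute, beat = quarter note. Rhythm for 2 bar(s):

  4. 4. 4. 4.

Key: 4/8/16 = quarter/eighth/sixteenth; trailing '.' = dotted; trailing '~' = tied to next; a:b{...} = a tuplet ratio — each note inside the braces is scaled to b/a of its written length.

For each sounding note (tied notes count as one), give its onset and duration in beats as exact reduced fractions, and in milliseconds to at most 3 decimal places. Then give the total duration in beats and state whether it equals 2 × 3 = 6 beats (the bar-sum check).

1) 0.0ms=0b +538.922ms=3/2b
2) 538.922ms=3/2b +538.922ms=3/2b
3) 1077.844ms=3b +538.922ms=3/2b
4) 1616.766ms=9/2b +538.922ms=3/2b
Σ=6b of 6 (167bpm 3/4) — PASS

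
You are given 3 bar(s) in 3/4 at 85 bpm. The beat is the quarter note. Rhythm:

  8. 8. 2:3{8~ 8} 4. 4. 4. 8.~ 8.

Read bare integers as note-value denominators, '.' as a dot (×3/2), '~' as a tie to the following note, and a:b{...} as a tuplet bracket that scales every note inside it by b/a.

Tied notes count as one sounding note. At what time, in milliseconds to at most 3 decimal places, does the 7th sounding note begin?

note 7 onset = 15/2b = 5294.118ms

1. 0.0ms @ 0 + 529.412ms (3/4)
2. 529.412ms @ 3/4 + 529.412ms (3/4)
3. 1058.824ms @ 3/2 + 1058.824ms (3/2)
4. 2117.647ms @ 3 + 1058.824ms (3/2)
5. 3176.471ms @ 9/2 + 1058.824ms (3/2)
6. 4235.294ms @ 6 + 1058.824ms (3/2)
7. 5294.118ms @ 15/2 + 1058.824ms (3/2)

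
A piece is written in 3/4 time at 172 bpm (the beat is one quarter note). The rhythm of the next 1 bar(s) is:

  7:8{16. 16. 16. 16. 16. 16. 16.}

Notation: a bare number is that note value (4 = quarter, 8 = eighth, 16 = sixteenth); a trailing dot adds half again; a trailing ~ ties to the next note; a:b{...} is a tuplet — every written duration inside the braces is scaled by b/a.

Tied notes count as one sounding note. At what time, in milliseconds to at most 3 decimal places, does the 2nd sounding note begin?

note 2 onset = 3/7b = 149.502ms

1. 0.0ms @ 0 + 149.502ms (3/7)
2. 149.502ms @ 3/7 + 149.502ms (3/7)
3. 299.003ms @ 6/7 + 149.502ms (3/7)
4. 448.505ms @ 9/7 + 149.502ms (3/7)
5. 598.007ms @ 12/7 + 149.502ms (3/7)
6. 747.508ms @ 15/7 + 149.502ms (3/7)
7. 897.01ms @ 18/7 + 149.502ms (3/7)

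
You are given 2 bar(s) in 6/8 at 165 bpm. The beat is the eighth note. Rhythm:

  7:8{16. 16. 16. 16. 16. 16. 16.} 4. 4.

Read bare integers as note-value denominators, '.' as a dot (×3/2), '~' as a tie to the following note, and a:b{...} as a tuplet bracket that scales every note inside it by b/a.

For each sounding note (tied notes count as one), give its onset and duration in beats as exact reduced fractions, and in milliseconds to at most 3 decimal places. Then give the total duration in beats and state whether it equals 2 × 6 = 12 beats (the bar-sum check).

1) 0.0ms=0b +311.688ms=6/7b
2) 311.688ms=6/7b +311.688ms=6/7b
3) 623.377ms=12/7b +311.688ms=6/7b
4) 935.065ms=18/7b +311.688ms=6/7b
5) 1246.753ms=24/7b +311.688ms=6/7b
6) 1558.442ms=30/7b +311.688ms=6/7b
7) 1870.13ms=36/7b +311.688ms=6/7b
8) 2181.818ms=6b +1090.909ms=3b
9) 3272.727ms=9b +1090.909ms=3b
Σ=12b of 12 (165bpm 6/8) — PASS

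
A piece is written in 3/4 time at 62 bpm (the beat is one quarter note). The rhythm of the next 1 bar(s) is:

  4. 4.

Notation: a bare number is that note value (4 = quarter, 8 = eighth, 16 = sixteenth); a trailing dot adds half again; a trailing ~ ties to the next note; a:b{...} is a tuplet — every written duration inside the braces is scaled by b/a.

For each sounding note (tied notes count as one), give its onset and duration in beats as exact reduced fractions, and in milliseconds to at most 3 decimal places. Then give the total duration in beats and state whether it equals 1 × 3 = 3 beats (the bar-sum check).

1) 0.0ms=0b +1451.613ms=3/2b
2) 1451.613ms=3/2b +1451.613ms=3/2b
Σ=3b of 3 (62bpm 3/4) — PASS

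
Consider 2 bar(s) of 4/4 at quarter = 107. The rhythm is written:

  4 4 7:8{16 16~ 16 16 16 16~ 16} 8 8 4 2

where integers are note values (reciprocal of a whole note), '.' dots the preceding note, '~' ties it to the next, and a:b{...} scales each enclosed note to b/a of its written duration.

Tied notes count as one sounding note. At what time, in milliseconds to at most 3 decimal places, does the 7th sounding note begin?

1. 0.0ms @ 0 + 560.748ms (1)
2. 560.748ms @ 1 + 560.748ms (1)
3. 1121.495ms @ 2 + 160.214ms (2/7)
4. 1281.709ms @ 16/7 + 320.427ms (4/7)
5. 1602.136ms @ 20/7 + 160.214ms (2/7)
6. 1762.35ms @ 22/7 + 160.214ms (2/7)
7. 1922.563ms @ 24/7 + 320.427ms (4/7)
8. 2242.991ms @ 4 + 280.374ms (1/2)
9. 2523.364ms @ 9/2 + 280.374ms (1/2)
10. 2803.738ms @ 5 + 560.748ms (1)
11. 3364.486ms @ 6 + 1121.495ms (2)

note 7 onset = 24/7b = 1922.563ms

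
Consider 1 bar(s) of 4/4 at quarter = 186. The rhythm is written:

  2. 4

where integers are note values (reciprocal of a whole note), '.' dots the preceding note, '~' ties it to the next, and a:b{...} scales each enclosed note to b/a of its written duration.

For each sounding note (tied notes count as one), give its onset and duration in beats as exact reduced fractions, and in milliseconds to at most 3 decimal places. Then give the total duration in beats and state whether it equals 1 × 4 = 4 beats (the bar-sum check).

1) 0.0ms=0b +967.742ms=3b
2) 967.742ms=3b +322.581ms=1b
Σ=4b of 4 (186bpm 4/4) — PASS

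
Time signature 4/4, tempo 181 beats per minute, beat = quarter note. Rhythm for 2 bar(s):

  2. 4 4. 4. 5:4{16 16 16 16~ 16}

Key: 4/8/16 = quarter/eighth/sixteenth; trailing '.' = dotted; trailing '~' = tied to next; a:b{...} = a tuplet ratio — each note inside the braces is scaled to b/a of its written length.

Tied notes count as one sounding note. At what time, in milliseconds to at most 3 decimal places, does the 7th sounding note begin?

note 7 onset = 37/5b = 2453.039ms

1. 0.0ms @ 0 + 994.475ms (3)
2. 994.475ms @ 3 + 331.492ms (1)
3. 1325.967ms @ 4 + 497.238ms (3/2)
4. 1823.204ms @ 11/2 + 497.238ms (3/2)
5. 2320.442ms @ 7 + 66.298ms (1/5)
6. 2386.74ms @ 36/5 + 66.298ms (1/5)
7. 2453.039ms @ 37/5 + 66.298ms (1/5)
8. 2519.337ms @ 38/5 + 132.597ms (2/5)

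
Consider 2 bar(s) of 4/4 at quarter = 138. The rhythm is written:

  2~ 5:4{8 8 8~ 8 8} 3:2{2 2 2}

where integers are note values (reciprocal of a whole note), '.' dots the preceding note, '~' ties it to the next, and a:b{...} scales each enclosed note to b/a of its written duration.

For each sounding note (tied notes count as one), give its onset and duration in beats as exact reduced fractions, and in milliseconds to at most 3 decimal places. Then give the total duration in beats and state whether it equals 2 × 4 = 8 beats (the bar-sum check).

1) 0.0ms=0b +1043.478ms=12/5b
2) 1043.478ms=12/5b +173.913ms=2/5b
3) 1217.391ms=14/5b +347.826ms=4/5b
4) 1565.217ms=18/5b +173.913ms=2/5b
5) 1739.13ms=4b +579.71ms=4/3b
6) 2318.841ms=16/3b +579.71ms=4/3b
7) 2898.551ms=20/3b +579.71ms=4/3b
Σ=8b of 8 (138bpm 4/4) — PASS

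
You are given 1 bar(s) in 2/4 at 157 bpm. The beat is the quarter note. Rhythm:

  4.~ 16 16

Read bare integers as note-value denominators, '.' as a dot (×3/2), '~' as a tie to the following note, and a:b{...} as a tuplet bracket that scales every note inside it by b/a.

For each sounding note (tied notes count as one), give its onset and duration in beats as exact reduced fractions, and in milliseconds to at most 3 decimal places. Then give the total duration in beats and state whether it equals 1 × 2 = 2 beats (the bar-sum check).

1) 0.0ms=0b +668.79ms=7/4b
2) 668.79ms=7/4b +95.541ms=1/4b
Σ=2b of 2 (157bpm 2/4) — PASS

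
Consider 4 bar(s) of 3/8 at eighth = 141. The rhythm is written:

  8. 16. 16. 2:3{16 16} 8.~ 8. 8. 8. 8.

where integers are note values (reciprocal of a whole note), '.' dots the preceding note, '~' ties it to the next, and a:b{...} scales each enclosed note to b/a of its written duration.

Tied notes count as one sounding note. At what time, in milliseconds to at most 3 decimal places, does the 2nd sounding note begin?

1. 0.0ms @ 0 + 638.298ms (3/2)
2. 638.298ms @ 3/2 + 319.149ms (3/4)
3. 957.447ms @ 9/4 + 319.149ms (3/4)
4. 1276.596ms @ 3 + 319.149ms (3/4)
5. 1595.745ms @ 15/4 + 319.149ms (3/4)
6. 1914.894ms @ 9/2 + 1276.596ms (3)
7. 3191.489ms @ 15/2 + 638.298ms (3/2)
8. 3829.787ms @ 9 + 638.298ms (3/2)
9. 4468.085ms @ 21/2 + 638.298ms (3/2)

note 2 onset = 3/2b = 638.298ms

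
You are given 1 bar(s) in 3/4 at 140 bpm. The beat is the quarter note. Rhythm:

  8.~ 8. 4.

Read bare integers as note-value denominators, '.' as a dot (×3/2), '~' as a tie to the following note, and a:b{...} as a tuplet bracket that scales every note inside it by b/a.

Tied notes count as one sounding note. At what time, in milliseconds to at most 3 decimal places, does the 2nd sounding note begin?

note 2 onset = 3/2b = 642.857ms

1. 0.0ms @ 0 + 642.857ms (3/2)
2. 642.857ms @ 3/2 + 642.857ms (3/2)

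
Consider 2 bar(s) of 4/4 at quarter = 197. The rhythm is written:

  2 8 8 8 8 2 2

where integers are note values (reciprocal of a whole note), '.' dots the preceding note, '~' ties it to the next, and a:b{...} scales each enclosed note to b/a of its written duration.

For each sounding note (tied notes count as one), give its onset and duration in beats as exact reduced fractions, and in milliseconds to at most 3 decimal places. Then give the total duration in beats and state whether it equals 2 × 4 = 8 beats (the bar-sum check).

1) 0.0ms=0b +609.137ms=2b
2) 609.137ms=2b +152.284ms=1/2b
3) 761.421ms=5/2b +152.284ms=1/2b
4) 913.706ms=3b +152.284ms=1/2b
5) 1065.99ms=7/2b +152.284ms=1/2b
6) 1218.274ms=4b +609.137ms=2b
7) 1827.411ms=6b +609.137ms=2b
Σ=8b of 8 (197bpm 4/4) — PASS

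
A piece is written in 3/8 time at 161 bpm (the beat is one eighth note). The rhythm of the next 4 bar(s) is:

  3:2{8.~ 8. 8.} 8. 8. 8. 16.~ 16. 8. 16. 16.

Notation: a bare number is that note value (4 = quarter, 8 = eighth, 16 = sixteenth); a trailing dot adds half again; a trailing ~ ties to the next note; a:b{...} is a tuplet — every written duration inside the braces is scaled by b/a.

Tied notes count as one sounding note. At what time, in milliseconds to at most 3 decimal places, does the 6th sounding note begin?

note 6 onset = 15/2b = 2795.031ms

1. 0.0ms @ 0 + 745.342ms (2)
2. 745.342ms @ 2 + 372.671ms (1)
3. 1118.012ms @ 3 + 559.006ms (3/2)
4. 1677.019ms @ 9/2 + 559.006ms (3/2)
5. 2236.025ms @ 6 + 559.006ms (3/2)
6. 2795.031ms @ 15/2 + 559.006ms (3/2)
7. 3354.037ms @ 9 + 559.006ms (3/2)
8. 3913.043ms @ 21/2 + 279.503ms (3/4)
9. 4192.547ms @ 45/4 + 279.503ms (3/4)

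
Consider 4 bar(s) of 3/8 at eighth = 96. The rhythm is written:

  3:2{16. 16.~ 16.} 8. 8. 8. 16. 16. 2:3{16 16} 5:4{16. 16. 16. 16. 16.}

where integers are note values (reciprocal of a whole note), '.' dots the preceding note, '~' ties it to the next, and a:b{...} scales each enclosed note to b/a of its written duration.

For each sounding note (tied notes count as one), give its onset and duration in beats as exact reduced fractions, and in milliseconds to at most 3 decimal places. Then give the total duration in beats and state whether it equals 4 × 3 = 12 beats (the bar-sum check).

1) 0.0ms=0b +312.5ms=1/2b
2) 312.5ms=1/2b +625.0ms=1b
3) 937.5ms=3/2b +937.5ms=3/2b
4) 1875.0ms=3b +937.5ms=3/2b
5) 2812.5ms=9/2b +937.5ms=3/2b
6) 3750.0ms=6b +468.75ms=3/4b
7) 4218.75ms=27/4b +468.75ms=3/4b
8) 4687.5ms=15/2b +468.75ms=3/4b
9) 5156.25ms=33/4b +468.75ms=3/4b
10) 5625.0ms=9b +375.0ms=3/5b
11) 6000.0ms=48/5b +375.0ms=3/5b
12) 6375.0ms=51/5b +375.0ms=3/5b
13) 6750.0ms=54/5b +375.0ms=3/5b
14) 7125.0ms=57/5b +375.0ms=3/5b
Σ=12b of 12 (96bpm 3/8) — PASS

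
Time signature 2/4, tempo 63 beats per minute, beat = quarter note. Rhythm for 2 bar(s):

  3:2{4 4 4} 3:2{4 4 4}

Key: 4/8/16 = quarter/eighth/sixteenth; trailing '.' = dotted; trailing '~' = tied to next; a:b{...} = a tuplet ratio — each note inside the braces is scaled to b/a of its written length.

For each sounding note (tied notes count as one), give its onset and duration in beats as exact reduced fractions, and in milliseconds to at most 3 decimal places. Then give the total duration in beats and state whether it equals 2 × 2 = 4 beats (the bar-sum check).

1) 0.0ms=0b +634.921ms=2/3b
2) 634.921ms=2/3b +634.921ms=2/3b
3) 1269.841ms=4/3b +634.921ms=2/3b
4) 1904.762ms=2b +634.921ms=2/3b
5) 2539.683ms=8/3b +634.921ms=2/3b
6) 3174.603ms=10/3b +634.921ms=2/3b
Σ=4b of 4 (63bpm 2/4) — PASS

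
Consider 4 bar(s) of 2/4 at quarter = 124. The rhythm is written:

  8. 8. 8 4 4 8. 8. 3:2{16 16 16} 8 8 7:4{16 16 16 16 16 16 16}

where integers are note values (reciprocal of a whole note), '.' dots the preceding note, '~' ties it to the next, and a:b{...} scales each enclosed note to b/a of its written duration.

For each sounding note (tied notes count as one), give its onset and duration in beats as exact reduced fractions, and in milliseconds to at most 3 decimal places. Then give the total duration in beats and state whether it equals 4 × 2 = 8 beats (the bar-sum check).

1) 0.0ms=0b +362.903ms=3/4b
2) 362.903ms=3/4b +362.903ms=3/4b
3) 725.806ms=3/2b +241.935ms=1/2b
4) 967.742ms=2b +483.871ms=1b
5) 1451.613ms=3b +483.871ms=1b
6) 1935.484ms=4b +362.903ms=3/4b
7) 2298.387ms=19/4b +362.903ms=3/4b
8) 2661.29ms=11/2b +80.645ms=1/6b
9) 2741.935ms=17/3b +80.645ms=1/6b
10) 2822.581ms=35/6b +80.645ms=1/6b
11) 2903.226ms=6b +241.935ms=1/2b
12) 3145.161ms=13/2b +241.935ms=1/2b
13) 3387.097ms=7b +69.124ms=1/7b
14) 3456.221ms=50/7b +69.124ms=1/7b
15) 3525.346ms=51/7b +69.124ms=1/7b
16) 3594.47ms=52/7b +69.124ms=1/7b
17) 3663.594ms=53/7b +69.124ms=1/7b
18) 3732.719ms=54/7b +69.124ms=1/7b
19) 3801.843ms=55/7b +69.124ms=1/7b
Σ=8b of 8 (124bpm 2/4) — PASS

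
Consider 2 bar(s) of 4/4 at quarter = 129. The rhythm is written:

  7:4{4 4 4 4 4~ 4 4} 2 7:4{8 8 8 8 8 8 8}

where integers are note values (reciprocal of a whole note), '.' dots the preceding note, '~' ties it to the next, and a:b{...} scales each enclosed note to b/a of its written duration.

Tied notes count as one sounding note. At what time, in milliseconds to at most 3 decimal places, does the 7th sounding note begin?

1. 0.0ms @ 0 + 265.781ms (4/7)
2. 265.781ms @ 4/7 + 265.781ms (4/7)
3. 531.561ms @ 8/7 + 265.781ms (4/7)
4. 797.342ms @ 12/7 + 265.781ms (4/7)
5. 1063.123ms @ 16/7 + 531.561ms (8/7)
6. 1594.684ms @ 24/7 + 265.781ms (4/7)
7. 1860.465ms @ 4 + 930.233ms (2)
8. 2790.698ms @ 6 + 132.89ms (2/7)
9. 2923.588ms @ 44/7 + 132.89ms (2/7)
10. 3056.478ms @ 46/7 + 132.89ms (2/7)
11. 3189.369ms @ 48/7 + 132.89ms (2/7)
12. 3322.259ms @ 50/7 + 132.89ms (2/7)
13. 3455.15ms @ 52/7 + 132.89ms (2/7)
14. 3588.04ms @ 54/7 + 132.89ms (2/7)

note 7 onset = 4b = 1860.465ms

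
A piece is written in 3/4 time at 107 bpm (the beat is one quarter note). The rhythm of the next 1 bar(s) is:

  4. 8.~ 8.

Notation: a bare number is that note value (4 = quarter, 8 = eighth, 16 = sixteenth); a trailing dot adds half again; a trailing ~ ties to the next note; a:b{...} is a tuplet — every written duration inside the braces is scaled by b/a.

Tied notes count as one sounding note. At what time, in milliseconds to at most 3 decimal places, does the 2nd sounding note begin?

1. 0.0ms @ 0 + 841.121ms (3/2)
2. 841.121ms @ 3/2 + 841.121ms (3/2)

note 2 onset = 3/2b = 841.121ms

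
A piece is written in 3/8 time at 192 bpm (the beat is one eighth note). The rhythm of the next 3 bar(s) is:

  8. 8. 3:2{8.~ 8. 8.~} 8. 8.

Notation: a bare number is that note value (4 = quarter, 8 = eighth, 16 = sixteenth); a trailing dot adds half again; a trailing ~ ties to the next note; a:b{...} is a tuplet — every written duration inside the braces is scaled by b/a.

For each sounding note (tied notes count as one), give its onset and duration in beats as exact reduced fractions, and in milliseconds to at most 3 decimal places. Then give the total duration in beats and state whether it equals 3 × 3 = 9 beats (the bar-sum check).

1) 0.0ms=0b +468.75ms=3/2b
2) 468.75ms=3/2b +468.75ms=3/2b
3) 937.5ms=3b +625.0ms=2b
4) 1562.5ms=5b +781.25ms=5/2b
5) 2343.75ms=15/2b +468.75ms=3/2b
Σ=9b of 9 (192bpm 3/8) — PASS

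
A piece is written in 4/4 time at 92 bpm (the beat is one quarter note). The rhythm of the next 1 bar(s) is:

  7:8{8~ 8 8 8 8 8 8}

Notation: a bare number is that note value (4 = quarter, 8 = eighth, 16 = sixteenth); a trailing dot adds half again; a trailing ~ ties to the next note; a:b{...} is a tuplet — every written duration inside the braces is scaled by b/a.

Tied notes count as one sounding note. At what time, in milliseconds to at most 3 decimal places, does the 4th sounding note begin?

note 4 onset = 16/7b = 1490.683ms

1. 0.0ms @ 0 + 745.342ms (8/7)
2. 745.342ms @ 8/7 + 372.671ms (4/7)
3. 1118.012ms @ 12/7 + 372.671ms (4/7)
4. 1490.683ms @ 16/7 + 372.671ms (4/7)
5. 1863.354ms @ 20/7 + 372.671ms (4/7)
6. 2236.025ms @ 24/7 + 372.671ms (4/7)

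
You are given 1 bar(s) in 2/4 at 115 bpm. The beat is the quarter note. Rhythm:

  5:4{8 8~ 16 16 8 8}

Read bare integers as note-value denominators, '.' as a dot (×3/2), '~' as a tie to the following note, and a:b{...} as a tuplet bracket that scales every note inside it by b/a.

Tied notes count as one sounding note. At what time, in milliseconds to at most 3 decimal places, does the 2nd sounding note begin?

note 2 onset = 2/5b = 208.696ms

1. 0.0ms @ 0 + 208.696ms (2/5)
2. 208.696ms @ 2/5 + 313.043ms (3/5)
3. 521.739ms @ 1 + 104.348ms (1/5)
4. 626.087ms @ 6/5 + 208.696ms (2/5)
5. 834.783ms @ 8/5 + 208.696ms (2/5)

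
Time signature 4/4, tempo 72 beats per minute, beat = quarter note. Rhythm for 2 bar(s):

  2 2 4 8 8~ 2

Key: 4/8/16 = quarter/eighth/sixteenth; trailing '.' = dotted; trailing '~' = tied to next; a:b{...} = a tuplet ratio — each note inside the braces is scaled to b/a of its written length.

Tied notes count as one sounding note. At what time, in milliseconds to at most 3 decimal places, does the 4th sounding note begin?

note 4 onset = 5b = 4166.667ms

1. 0.0ms @ 0 + 1666.667ms (2)
2. 1666.667ms @ 2 + 1666.667ms (2)
3. 3333.333ms @ 4 + 833.333ms (1)
4. 4166.667ms @ 5 + 416.667ms (1/2)
5. 4583.333ms @ 11/2 + 2083.333ms (5/2)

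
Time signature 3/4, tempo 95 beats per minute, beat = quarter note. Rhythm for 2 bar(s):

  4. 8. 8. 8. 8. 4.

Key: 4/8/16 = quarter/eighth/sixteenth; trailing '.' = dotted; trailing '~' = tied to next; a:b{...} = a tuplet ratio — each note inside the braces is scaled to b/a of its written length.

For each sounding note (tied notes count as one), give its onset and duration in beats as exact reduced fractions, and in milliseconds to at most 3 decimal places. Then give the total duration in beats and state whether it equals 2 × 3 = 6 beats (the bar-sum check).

1) 0.0ms=0b +947.368ms=3/2b
2) 947.368ms=3/2b +473.684ms=3/4b
3) 1421.053ms=9/4b +473.684ms=3/4b
4) 1894.737ms=3b +473.684ms=3/4b
5) 2368.421ms=15/4b +473.684ms=3/4b
6) 2842.105ms=9/2b +947.368ms=3/2b
Σ=6b of 6 (95bpm 3/4) — PASS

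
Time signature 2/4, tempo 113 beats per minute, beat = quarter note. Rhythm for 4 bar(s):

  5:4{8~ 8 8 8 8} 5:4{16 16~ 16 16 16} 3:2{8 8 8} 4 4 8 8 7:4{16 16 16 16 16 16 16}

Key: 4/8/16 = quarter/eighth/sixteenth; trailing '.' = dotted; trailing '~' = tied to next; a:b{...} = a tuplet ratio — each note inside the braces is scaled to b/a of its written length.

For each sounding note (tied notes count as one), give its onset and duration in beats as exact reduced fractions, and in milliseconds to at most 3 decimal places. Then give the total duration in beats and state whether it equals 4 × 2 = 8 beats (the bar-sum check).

1) 0.0ms=0b +424.779ms=4/5b
2) 424.779ms=4/5b +212.389ms=2/5b
3) 637.168ms=6/5b +212.389ms=2/5b
4) 849.558ms=8/5b +212.389ms=2/5b
5) 1061.947ms=2b +106.195ms=1/5b
6) 1168.142ms=11/5b +212.389ms=2/5b
7) 1380.531ms=13/5b +106.195ms=1/5b
8) 1486.726ms=14/5b +106.195ms=1/5b
9) 1592.92ms=3b +176.991ms=1/3b
10) 1769.912ms=10/3b +176.991ms=1/3b
11) 1946.903ms=11/3b +176.991ms=1/3b
12) 2123.894ms=4b +530.973ms=1b
13) 2654.867ms=5b +530.973ms=1b
14) 3185.841ms=6b +265.487ms=1/2b
15) 3451.327ms=13/2b +265.487ms=1/2b
16) 3716.814ms=7b +75.853ms=1/7b
17) 3792.668ms=50/7b +75.853ms=1/7b
18) 3868.521ms=51/7b +75.853ms=1/7b
19) 3944.374ms=52/7b +75.853ms=1/7b
20) 4020.228ms=53/7b +75.853ms=1/7b
21) 4096.081ms=54/7b +75.853ms=1/7b
22) 4171.934ms=55/7b +75.853ms=1/7b
Σ=8b of 8 (113bpm 2/4) — PASS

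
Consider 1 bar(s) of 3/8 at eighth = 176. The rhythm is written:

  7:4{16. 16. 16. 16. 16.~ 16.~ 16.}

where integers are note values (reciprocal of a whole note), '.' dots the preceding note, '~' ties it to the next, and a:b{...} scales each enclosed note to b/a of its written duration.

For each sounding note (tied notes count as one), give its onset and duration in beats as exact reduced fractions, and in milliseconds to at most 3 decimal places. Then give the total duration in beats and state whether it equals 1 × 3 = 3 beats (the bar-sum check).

1) 0.0ms=0b +146.104ms=3/7b
2) 146.104ms=3/7b +146.104ms=3/7b
3) 292.208ms=6/7b +146.104ms=3/7b
4) 438.312ms=9/7b +146.104ms=3/7b
5) 584.416ms=12/7b +438.312ms=9/7b
Σ=3b of 3 (176bpm 3/8) — PASS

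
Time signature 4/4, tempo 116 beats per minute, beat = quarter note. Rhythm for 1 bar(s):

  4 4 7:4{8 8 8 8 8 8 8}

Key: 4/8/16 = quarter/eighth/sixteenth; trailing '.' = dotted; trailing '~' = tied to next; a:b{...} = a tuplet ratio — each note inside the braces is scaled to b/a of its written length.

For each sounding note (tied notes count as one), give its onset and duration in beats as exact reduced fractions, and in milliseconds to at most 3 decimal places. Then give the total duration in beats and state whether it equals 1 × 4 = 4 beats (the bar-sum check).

1) 0.0ms=0b +517.241ms=1b
2) 517.241ms=1b +517.241ms=1b
3) 1034.483ms=2b +147.783ms=2/7b
4) 1182.266ms=16/7b +147.783ms=2/7b
5) 1330.049ms=18/7b +147.783ms=2/7b
6) 1477.833ms=20/7b +147.783ms=2/7b
7) 1625.616ms=22/7b +147.783ms=2/7b
8) 1773.399ms=24/7b +147.783ms=2/7b
9) 1921.182ms=26/7b +147.783ms=2/7b
Σ=4b of 4 (116bpm 4/4) — PASS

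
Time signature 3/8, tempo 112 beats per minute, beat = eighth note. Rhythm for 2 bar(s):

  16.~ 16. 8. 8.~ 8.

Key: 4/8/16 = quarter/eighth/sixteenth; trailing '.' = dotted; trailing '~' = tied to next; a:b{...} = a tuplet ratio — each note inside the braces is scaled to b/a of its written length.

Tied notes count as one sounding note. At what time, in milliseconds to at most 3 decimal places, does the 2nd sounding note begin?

1. 0.0ms @ 0 + 803.571ms (3/2)
2. 803.571ms @ 3/2 + 803.571ms (3/2)
3. 1607.143ms @ 3 + 1607.143ms (3)

note 2 onset = 3/2b = 803.571ms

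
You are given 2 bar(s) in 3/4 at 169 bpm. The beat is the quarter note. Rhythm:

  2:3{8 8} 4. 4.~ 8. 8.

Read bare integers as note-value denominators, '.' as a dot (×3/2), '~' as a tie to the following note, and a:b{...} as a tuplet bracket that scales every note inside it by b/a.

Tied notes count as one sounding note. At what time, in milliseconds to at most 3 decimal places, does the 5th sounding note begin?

1. 0.0ms @ 0 + 266.272ms (3/4)
2. 266.272ms @ 3/4 + 266.272ms (3/4)
3. 532.544ms @ 3/2 + 532.544ms (3/2)
4. 1065.089ms @ 3 + 798.817ms (9/4)
5. 1863.905ms @ 21/4 + 266.272ms (3/4)

note 5 onset = 21/4b = 1863.905ms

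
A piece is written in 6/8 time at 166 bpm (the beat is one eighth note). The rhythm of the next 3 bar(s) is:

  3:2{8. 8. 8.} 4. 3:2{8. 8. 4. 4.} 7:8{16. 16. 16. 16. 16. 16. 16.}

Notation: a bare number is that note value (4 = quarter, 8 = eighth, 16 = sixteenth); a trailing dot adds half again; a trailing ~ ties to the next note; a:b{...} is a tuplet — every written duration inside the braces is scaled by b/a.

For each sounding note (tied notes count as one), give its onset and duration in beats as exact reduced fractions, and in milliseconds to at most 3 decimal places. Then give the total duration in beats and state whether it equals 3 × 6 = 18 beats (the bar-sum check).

1) 0.0ms=0b +361.446ms=1b
2) 361.446ms=1b +361.446ms=1b
3) 722.892ms=2b +361.446ms=1b
4) 1084.337ms=3b +1084.337ms=3b
5) 2168.675ms=6b +361.446ms=1b
6) 2530.12ms=7b +361.446ms=1b
7) 2891.566ms=8b +722.892ms=2b
8) 3614.458ms=10b +722.892ms=2b
9) 4337.349ms=12b +309.811ms=6/7b
10) 4647.16ms=90/7b +309.811ms=6/7b
11) 4956.971ms=96/7b +309.811ms=6/7b
12) 5266.781ms=102/7b +309.811ms=6/7b
13) 5576.592ms=108/7b +309.811ms=6/7b
14) 5886.403ms=114/7b +309.811ms=6/7b
15) 6196.213ms=120/7b +309.811ms=6/7b
Σ=18b of 18 (166bpm 6/8) — PASS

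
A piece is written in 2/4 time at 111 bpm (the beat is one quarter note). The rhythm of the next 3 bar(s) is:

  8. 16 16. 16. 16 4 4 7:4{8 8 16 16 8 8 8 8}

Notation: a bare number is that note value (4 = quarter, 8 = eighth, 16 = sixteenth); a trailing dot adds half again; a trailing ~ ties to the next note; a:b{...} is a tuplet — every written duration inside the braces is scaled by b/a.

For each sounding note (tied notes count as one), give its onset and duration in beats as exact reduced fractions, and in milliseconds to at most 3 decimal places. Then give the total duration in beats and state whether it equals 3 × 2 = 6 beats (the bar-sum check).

1) 0.0ms=0b +405.405ms=3/4b
2) 405.405ms=3/4b +135.135ms=1/4b
3) 540.541ms=1b +202.703ms=3/8b
4) 743.243ms=11/8b +202.703ms=3/8b
5) 945.946ms=7/4b +135.135ms=1/4b
6) 1081.081ms=2b +540.541ms=1b
7) 1621.622ms=3b +540.541ms=1b
8) 2162.162ms=4b +154.44ms=2/7b
9) 2316.602ms=30/7b +154.44ms=2/7b
10) 2471.042ms=32/7b +77.22ms=1/7b
11) 2548.263ms=33/7b +77.22ms=1/7b
12) 2625.483ms=34/7b +154.44ms=2/7b
13) 2779.923ms=36/7b +154.44ms=2/7b
14) 2934.363ms=38/7b +154.44ms=2/7b
15) 3088.803ms=40/7b +154.44ms=2/7b
Σ=6b of 6 (111bpm 2/4) — PASS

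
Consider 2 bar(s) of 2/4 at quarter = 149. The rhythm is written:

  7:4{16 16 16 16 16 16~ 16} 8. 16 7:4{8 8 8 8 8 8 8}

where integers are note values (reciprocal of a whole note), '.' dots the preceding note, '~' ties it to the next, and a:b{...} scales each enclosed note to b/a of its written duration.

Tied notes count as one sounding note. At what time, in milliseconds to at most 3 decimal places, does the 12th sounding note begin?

1. 0.0ms @ 0 + 57.526ms (1/7)
2. 57.526ms @ 1/7 + 57.526ms (1/7)
3. 115.053ms @ 2/7 + 57.526ms (1/7)
4. 172.579ms @ 3/7 + 57.526ms (1/7)
5. 230.105ms @ 4/7 + 57.526ms (1/7)
6. 287.632ms @ 5/7 + 115.053ms (2/7)
7. 402.685ms @ 1 + 302.013ms (3/4)
8. 704.698ms @ 7/4 + 100.671ms (1/4)
9. 805.369ms @ 2 + 115.053ms (2/7)
10. 920.422ms @ 16/7 + 115.053ms (2/7)
11. 1035.475ms @ 18/7 + 115.053ms (2/7)
12. 1150.527ms @ 20/7 + 115.053ms (2/7)
13. 1265.58ms @ 22/7 + 115.053ms (2/7)
14. 1380.633ms @ 24/7 + 115.053ms (2/7)
15. 1495.686ms @ 26/7 + 115.053ms (2/7)

note 12 onset = 20/7b = 1150.527ms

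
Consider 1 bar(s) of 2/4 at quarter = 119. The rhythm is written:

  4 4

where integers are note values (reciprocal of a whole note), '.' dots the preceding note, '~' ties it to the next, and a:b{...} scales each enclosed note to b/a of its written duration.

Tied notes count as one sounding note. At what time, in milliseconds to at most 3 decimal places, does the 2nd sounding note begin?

note 2 onset = 1b = 504.202ms

1. 0.0ms @ 0 + 504.202ms (1)
2. 504.202ms @ 1 + 504.202ms (1)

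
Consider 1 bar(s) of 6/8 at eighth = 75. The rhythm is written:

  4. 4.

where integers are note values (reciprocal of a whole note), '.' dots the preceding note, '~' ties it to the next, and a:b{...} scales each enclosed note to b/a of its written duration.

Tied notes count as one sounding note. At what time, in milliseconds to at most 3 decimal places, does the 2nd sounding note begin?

note 2 onset = 3b = 2400.0ms

1. 0.0ms @ 0 + 2400.0ms (3)
2. 2400.0ms @ 3 + 2400.0ms (3)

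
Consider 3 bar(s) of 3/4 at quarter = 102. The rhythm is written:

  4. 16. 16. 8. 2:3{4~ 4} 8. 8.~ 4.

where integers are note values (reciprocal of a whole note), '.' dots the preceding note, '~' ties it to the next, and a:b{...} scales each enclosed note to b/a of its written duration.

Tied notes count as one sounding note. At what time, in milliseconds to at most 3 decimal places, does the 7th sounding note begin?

note 7 onset = 27/4b = 3970.588ms

1. 0.0ms @ 0 + 882.353ms (3/2)
2. 882.353ms @ 3/2 + 220.588ms (3/8)
3. 1102.941ms @ 15/8 + 220.588ms (3/8)
4. 1323.529ms @ 9/4 + 441.176ms (3/4)
5. 1764.706ms @ 3 + 1764.706ms (3)
6. 3529.412ms @ 6 + 441.176ms (3/4)
7. 3970.588ms @ 27/4 + 1323.529ms (9/4)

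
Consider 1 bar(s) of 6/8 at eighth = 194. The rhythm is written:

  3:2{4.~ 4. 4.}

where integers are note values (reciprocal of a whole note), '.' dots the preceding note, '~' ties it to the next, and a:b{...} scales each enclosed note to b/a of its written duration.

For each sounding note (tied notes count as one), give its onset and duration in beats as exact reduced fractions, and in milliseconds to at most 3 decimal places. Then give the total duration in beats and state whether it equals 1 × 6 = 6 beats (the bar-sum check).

1) 0.0ms=0b +1237.113ms=4b
2) 1237.113ms=4b +618.557ms=2b
Σ=6b of 6 (194bpm 6/8) — PASS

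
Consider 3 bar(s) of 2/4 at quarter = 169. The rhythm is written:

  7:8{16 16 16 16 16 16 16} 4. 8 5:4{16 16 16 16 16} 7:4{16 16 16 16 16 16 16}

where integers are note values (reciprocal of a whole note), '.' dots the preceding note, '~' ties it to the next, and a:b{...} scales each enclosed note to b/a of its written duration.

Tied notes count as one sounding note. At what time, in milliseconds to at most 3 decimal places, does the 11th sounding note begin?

note 11 onset = 21/5b = 1491.124ms

1. 0.0ms @ 0 + 101.437ms (2/7)
2. 101.437ms @ 2/7 + 101.437ms (2/7)
3. 202.874ms @ 4/7 + 101.437ms (2/7)
4. 304.311ms @ 6/7 + 101.437ms (2/7)
5. 405.748ms @ 8/7 + 101.437ms (2/7)
6. 507.185ms @ 10/7 + 101.437ms (2/7)
7. 608.622ms @ 12/7 + 101.437ms (2/7)
8. 710.059ms @ 2 + 532.544ms (3/2)
9. 1242.604ms @ 7/2 + 177.515ms (1/2)
10. 1420.118ms @ 4 + 71.006ms (1/5)
11. 1491.124ms @ 21/5 + 71.006ms (1/5)
12. 1562.13ms @ 22/5 + 71.006ms (1/5)
13. 1633.136ms @ 23/5 + 71.006ms (1/5)
14. 1704.142ms @ 24/5 + 71.006ms (1/5)
15. 1775.148ms @ 5 + 50.719ms (1/7)
16. 1825.866ms @ 36/7 + 50.719ms (1/7)
17. 1876.585ms @ 37/7 + 50.719ms (1/7)
18. 1927.303ms @ 38/7 + 50.719ms (1/7)
19. 1978.022ms @ 39/7 + 50.719ms (1/7)
20. 2028.74ms @ 40/7 + 50.719ms (1/7)
21. 2079.459ms @ 41/7 + 50.719ms (1/7)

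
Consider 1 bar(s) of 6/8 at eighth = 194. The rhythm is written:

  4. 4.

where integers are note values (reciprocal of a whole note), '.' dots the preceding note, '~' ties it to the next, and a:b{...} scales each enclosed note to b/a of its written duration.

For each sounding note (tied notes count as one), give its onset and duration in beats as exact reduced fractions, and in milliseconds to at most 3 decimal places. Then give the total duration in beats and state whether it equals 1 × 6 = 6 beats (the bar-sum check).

1) 0.0ms=0b +927.835ms=3b
2) 927.835ms=3b +927.835ms=3b
Σ=6b of 6 (194bpm 6/8) — PASS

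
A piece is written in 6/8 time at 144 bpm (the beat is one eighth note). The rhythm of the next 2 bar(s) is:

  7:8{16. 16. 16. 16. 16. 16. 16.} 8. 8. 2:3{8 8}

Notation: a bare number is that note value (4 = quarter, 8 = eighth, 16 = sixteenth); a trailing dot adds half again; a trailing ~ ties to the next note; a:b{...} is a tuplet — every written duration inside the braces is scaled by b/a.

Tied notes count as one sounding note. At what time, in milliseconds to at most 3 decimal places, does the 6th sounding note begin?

1. 0.0ms @ 0 + 357.143ms (6/7)
2. 357.143ms @ 6/7 + 357.143ms (6/7)
3. 714.286ms @ 12/7 + 357.143ms (6/7)
4. 1071.429ms @ 18/7 + 357.143ms (6/7)
5. 1428.571ms @ 24/7 + 357.143ms (6/7)
6. 1785.714ms @ 30/7 + 357.143ms (6/7)
7. 2142.857ms @ 36/7 + 357.143ms (6/7)
8. 2500.0ms @ 6 + 625.0ms (3/2)
9. 3125.0ms @ 15/2 + 625.0ms (3/2)
10. 3750.0ms @ 9 + 625.0ms (3/2)
11. 4375.0ms @ 21/2 + 625.0ms (3/2)

note 6 onset = 30/7b = 1785.714ms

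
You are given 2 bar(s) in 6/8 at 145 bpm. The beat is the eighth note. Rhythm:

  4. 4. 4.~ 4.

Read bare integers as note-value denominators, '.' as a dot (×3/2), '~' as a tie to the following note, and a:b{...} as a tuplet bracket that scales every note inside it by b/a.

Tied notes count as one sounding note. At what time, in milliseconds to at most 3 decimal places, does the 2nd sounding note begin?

note 2 onset = 3b = 1241.379ms

1. 0.0ms @ 0 + 1241.379ms (3)
2. 1241.379ms @ 3 + 1241.379ms (3)
3. 2482.759ms @ 6 + 2482.759ms (6)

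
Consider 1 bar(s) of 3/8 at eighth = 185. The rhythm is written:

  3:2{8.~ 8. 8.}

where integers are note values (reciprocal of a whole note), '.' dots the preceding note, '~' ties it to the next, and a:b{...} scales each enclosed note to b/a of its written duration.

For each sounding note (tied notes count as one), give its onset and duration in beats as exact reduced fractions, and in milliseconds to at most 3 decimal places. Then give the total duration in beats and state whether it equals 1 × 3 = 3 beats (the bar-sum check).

1) 0.0ms=0b +648.649ms=2b
2) 648.649ms=2b +324.324ms=1b
Σ=3b of 3 (185bpm 3/8) — PASS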